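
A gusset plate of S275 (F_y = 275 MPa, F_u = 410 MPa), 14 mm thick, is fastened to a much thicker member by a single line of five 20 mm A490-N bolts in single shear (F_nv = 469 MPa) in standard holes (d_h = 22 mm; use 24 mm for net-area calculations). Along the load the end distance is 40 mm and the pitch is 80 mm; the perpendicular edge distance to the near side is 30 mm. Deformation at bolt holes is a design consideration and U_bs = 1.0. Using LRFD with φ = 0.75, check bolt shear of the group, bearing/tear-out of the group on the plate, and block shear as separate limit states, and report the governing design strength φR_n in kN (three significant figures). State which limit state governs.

Bolt shear: A_b = π·20²/4 = 314.2 mm²; R_n = 469 × 314.2 × 5 × 1 / 1000 = 736.7 kN → 0.75 × 736.7 = 553 kN.
Bearing: edge l_c = 29, r_n = 199.8 kN; interior l_c = 58, r_n = 275.5 kN; R_n = 199.8 + 4·275.5 = 1302 kN → 976 kN.
Block shear: A_gv = 5040, A_nv = 3528, A_nt = 252 mm²; R_n = min(0.6F_uA_nv, 0.6F_yA_gv) + U_bs·F_u·A_nt = 934.9 kN → 701 kN.
Bolt shear governs: 553 kN.

553 kN (bolt shear governs)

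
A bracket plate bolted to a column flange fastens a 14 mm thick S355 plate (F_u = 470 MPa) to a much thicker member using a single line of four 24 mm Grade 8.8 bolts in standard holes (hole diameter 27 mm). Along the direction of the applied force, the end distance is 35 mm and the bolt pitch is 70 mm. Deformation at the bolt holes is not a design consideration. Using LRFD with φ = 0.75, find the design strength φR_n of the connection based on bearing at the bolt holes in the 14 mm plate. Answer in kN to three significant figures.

1110 kN

Per bolt r_n = 1.5 l_c t F_u ≤ 3.0 d t F_u; upper limit = 3.0 × 24 × 14 × 470 / 1000 = 473.8 kN.
Edge bolt: l_c = 35 − 27/2 = 21.5 mm → 1.5 × 21.5 × 14 × 470 / 1000 = 212.2 → r_n = 212.2 kN.
Interior bolts: l_c = 70 − 27 = 43 mm → 1.5 × 43 × 14 × 470 / 1000 = 424.4 → r_n = 424.4 kN.
R_n = 1 × 212.2 + 3 × 424.4 = 1485 kN.
Design strength φR_n = 0.75 × 1485 = 1110 kN.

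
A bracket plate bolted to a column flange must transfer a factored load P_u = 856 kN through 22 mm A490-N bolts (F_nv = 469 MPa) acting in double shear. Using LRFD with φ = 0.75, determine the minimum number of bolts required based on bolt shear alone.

4 bolts

A_b = π·22²/4 = 380.1 mm².
Per-bolt design strength φR_n = 0.75 × 469 × 380.1 × 2 / 1000 = 267.4 kN.
n ≥ 856 / 267.4 = 3.201 → use 4 bolts.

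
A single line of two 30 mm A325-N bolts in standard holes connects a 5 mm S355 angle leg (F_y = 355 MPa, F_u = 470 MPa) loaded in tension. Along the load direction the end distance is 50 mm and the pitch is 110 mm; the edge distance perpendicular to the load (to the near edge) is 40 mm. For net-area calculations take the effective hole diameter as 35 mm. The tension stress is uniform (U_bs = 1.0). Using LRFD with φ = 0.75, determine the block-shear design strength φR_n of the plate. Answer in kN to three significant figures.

153 kN

Shear plane L_v = 50 + 1·110 = 160 mm; A_gv = 160 × 5 = 800 mm².
A_nv = (160 − 1.5·35) × 5 = 537.5 mm².
A_nt = (40 − 0.5·35) × 5 = 112.5 mm².
0.6 F_u A_nv = 151.6 kN; 0.6 F_y A_gv = 170.4 kN → shear rupture governs the shear term.
R_n = 151.6 + 1.0 × 470 × 112.5 / 1000 = 204.5 kN.
Design strength φR_n = 0.75 × 204.5 = 153 kN.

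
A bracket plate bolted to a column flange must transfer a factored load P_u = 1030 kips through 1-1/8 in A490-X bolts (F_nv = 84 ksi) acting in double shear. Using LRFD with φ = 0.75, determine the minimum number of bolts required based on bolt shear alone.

A_b = π·1.125²/4 = 0.994 in².
Per-bolt design strength φR_n = 0.75 × 84 × 0.994 × 2 = 125.2 kips.
n ≥ 1030 / 125.2 = 8.224 → use 9 bolts.

9 bolts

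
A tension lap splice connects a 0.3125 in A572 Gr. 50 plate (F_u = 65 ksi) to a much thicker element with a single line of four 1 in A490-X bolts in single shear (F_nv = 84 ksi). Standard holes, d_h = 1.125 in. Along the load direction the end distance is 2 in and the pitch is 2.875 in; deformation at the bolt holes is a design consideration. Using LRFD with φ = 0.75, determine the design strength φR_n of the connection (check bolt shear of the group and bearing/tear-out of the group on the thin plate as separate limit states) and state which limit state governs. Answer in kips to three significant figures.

Bolt shear: A_b = π·1²/4 = 0.7854 in²; R_n = 84 × 0.7854 × 4 × 1 = 263.9 kips → 0.75 × 263.9 = 198 kips.
Bearing (1.2 l_c t F_u ≤ 2.4 d t F_u): upper limit = 2.4·1·0.3125·65 = 48.75 kips.
  Edge l_c = 2 − 1.125/2 = 1.438 → r_n = 35.04 kips; interior l_c = 2.875 − 1.125 = 1.75 → r_n = 42.66 kips.
  R_n,bearing = 1·35.04 + 3·42.66 = 163 kips → 0.75 × 163 = 122 kips.
Bearing governs: 122 kips.

122 kips (bearing governs)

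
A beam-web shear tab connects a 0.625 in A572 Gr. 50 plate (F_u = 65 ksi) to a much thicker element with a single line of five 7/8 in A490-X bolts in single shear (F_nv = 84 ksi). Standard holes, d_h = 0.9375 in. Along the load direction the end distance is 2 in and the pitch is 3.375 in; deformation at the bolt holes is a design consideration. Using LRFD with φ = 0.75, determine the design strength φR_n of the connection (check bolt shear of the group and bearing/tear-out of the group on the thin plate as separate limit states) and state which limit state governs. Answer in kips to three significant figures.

Bolt shear: A_b = π·0.875²/4 = 0.6013 in²; R_n = 84 × 0.6013 × 5 × 1 = 252.6 kips → 0.75 × 252.6 = 189 kips.
Bearing (1.2 l_c t F_u ≤ 2.4 d t F_u): upper limit = 2.4·0.875·0.625·65 = 85.31 kips.
  Edge l_c = 2 − 0.9375/2 = 1.531 → r_n = 74.65 kips; interior l_c = 3.375 − 0.9375 = 2.438 → r_n = 85.31 kips.
  R_n,bearing = 1·74.65 + 4·85.31 = 415.9 kips → 0.75 × 415.9 = 312 kips.
Bolt shear governs: 189 kips.

189 kips (bolt shear governs)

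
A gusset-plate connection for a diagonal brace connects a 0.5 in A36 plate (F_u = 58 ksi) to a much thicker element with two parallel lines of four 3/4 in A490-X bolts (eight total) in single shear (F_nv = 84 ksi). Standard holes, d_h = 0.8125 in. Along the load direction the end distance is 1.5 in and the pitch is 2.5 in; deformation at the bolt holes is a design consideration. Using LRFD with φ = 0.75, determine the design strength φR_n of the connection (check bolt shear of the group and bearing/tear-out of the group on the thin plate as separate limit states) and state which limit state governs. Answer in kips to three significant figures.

223 kips (bolt shear governs)

Bolt shear: A_b = π·0.75²/4 = 0.4418 in²; R_n = 84 × 0.4418 × 8 × 1 = 296.9 kips → 0.75 × 296.9 = 223 kips.
Bearing (1.2 l_c t F_u ≤ 2.4 d t F_u): upper limit = 2.4·0.75·0.5·58 = 52.2 kips.
  Edge l_c = 1.5 − 0.8125/2 = 1.094 → r_n = 38.06 kips; interior l_c = 2.5 − 0.8125 = 1.688 → r_n = 52.2 kips.
  R_n,bearing = 2·38.06 + 6·52.2 = 389.3 kips → 0.75 × 389.3 = 292 kips.
Bolt shear governs: 223 kips.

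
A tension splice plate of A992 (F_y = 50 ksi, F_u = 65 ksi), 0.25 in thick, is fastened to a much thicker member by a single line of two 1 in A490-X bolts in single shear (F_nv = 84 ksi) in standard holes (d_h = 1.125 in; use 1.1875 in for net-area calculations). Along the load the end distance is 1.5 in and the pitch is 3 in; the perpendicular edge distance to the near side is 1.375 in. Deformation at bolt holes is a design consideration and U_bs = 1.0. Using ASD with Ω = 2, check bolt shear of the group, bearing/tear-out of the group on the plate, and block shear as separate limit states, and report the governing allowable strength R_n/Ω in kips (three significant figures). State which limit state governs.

19.6 kips (block shear governs)

Bolt shear: A_b = π·1²/4 = 0.7854 in²; R_n = 84 × 0.7854 × 2 × 1 = 131.9 kips → 131.9 / 2 = 66 kips.
Bearing: edge l_c = 0.9375, r_n = 18.28 kips; interior l_c = 1.875, r_n = 36.56 kips; R_n = 18.28 + 1·36.56 = 54.84 kips → 27.4 kips.
Block shear: A_gv = 1.125, A_nv = 0.6797, A_nt = 0.1953 in²; R_n = min(0.6F_uA_nv, 0.6F_yA_gv) + U_bs·F_u·A_nt = 39.2 kips → 19.6 kips.
Block shear governs: 19.6 kips.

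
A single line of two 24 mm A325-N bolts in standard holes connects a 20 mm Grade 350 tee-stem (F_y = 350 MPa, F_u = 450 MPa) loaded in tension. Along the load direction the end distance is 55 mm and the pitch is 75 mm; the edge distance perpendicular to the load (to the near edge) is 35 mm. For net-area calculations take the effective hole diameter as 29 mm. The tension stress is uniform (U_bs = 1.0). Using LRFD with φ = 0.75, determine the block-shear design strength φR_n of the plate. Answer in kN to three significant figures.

489 kN

Shear plane L_v = 55 + 1·75 = 130 mm; A_gv = 130 × 20 = 2600 mm².
A_nv = (130 − 1.5·29) × 20 = 1730 mm².
A_nt = (35 − 0.5·29) × 20 = 410 mm².
0.6 F_u A_nv = 467.1 kN; 0.6 F_y A_gv = 546 kN → shear rupture governs the shear term.
R_n = 467.1 + 1.0 × 450 × 410 / 1000 = 651.6 kN.
Design strength φR_n = 0.75 × 651.6 = 489 kN.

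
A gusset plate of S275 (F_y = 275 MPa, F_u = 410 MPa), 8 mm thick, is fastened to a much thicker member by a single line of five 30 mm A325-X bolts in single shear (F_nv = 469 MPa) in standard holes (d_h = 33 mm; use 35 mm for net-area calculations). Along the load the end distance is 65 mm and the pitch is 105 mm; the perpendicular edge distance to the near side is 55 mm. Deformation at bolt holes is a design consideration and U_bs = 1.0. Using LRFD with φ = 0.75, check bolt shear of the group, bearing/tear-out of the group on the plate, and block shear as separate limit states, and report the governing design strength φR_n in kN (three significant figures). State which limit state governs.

Bolt shear: A_b = π·30²/4 = 706.9 mm²; R_n = 469 × 706.9 × 5 × 1 / 1000 = 1658 kN → 0.75 × 1658 = 1240 kN.
Bearing: edge l_c = 48.5, r_n = 190.9 kN; interior l_c = 72, r_n = 236.2 kN; R_n = 190.9 + 4·236.2 = 1136 kN → 852 kN.
Block shear: A_gv = 3880, A_nv = 2620, A_nt = 300 mm²; R_n = min(0.6F_uA_nv, 0.6F_yA_gv) + U_bs·F_u·A_nt = 763.2 kN → 572 kN.
Block shear governs: 572 kN.

572 kN (block shear governs)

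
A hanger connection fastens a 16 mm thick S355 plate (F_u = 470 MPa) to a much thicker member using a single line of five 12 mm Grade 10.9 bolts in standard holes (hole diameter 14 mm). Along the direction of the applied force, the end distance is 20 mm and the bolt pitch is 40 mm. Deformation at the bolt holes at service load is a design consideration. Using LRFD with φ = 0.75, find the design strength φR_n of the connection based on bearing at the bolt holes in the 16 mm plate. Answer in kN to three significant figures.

Per bolt r_n = 1.2 l_c t F_u ≤ 2.4 d t F_u; upper limit = 2.4 × 12 × 16 × 470 / 1000 = 216.6 kN.
Edge bolt: l_c = 20 − 14/2 = 13 mm → 1.2 × 13 × 16 × 470 / 1000 = 117.3 → r_n = 117.3 kN.
Interior bolts: l_c = 40 − 14 = 26 mm → 1.2 × 26 × 16 × 470 / 1000 = 234.6 → r_n = 216.6 kN.
R_n = 1 × 117.3 + 4 × 216.6 = 983.6 kN.
Design strength φR_n = 0.75 × 983.6 = 738 kN.

738 kN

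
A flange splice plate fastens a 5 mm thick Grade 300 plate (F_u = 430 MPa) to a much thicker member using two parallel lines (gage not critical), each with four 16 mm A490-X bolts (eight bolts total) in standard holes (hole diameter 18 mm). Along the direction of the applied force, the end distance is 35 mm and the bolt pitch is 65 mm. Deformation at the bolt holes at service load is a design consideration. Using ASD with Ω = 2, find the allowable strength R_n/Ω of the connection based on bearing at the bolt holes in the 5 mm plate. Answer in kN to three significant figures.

Per bolt r_n = 1.2 l_c t F_u ≤ 2.4 d t F_u; upper limit = 2.4 × 16 × 5 × 430 / 1000 = 82.56 kN.
Edge bolt: l_c = 35 − 18/2 = 26 mm → 1.2 × 26 × 5 × 430 / 1000 = 67.08 → r_n = 67.08 kN.
Interior bolts: l_c = 65 − 18 = 47 mm → 1.2 × 47 × 5 × 430 / 1000 = 121.3 → r_n = 82.56 kN.
R_n = 2 × 67.08 + 6 × 82.56 = 629.5 kN.
Allowable strength R_n/Ω = 629.5 / 2 = 315 kN.

315 kN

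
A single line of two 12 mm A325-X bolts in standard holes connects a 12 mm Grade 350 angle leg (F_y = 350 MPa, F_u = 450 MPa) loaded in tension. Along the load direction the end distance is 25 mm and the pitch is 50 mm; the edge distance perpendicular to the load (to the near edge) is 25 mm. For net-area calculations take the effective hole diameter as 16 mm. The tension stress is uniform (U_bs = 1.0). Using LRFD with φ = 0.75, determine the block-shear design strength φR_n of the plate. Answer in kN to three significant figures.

193 kN

Shear plane L_v = 25 + 1·50 = 75 mm; A_gv = 75 × 12 = 900 mm².
A_nv = (75 − 1.5·16) × 12 = 612 mm².
A_nt = (25 − 0.5·16) × 12 = 204 mm².
0.6 F_u A_nv = 165.2 kN; 0.6 F_y A_gv = 189 kN → shear rupture governs the shear term.
R_n = 165.2 + 1.0 × 450 × 204 / 1000 = 257 kN.
Design strength φR_n = 0.75 × 257 = 193 kN.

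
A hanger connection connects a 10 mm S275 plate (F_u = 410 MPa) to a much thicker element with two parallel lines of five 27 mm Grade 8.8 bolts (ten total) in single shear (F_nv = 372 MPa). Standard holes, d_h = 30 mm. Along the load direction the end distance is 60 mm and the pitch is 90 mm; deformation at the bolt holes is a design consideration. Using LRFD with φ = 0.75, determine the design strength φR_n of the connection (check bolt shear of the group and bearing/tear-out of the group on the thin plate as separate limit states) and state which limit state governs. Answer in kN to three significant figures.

1600 kN (bolt shear governs)

Bolt shear: A_b = π·27²/4 = 572.6 mm²; R_n = 372 × 572.6 × 10 × 1 / 1000 = 2130 kN → 0.75 × 2130 = 1600 kN.
Bearing (1.2 l_c t F_u ≤ 2.4 d t F_u): upper limit = 2.4·27·10·410 / 1000 = 265.7 kN.
  Edge l_c = 60 − 30/2 = 45 → r_n = 221.4 kN; interior l_c = 90 − 30 = 60 → r_n = 265.7 kN.
  R_n,bearing = 2·221.4 + 8·265.7 = 2568 kN → 0.75 × 2568 = 1930 kN.
Bolt shear governs: 1600 kN.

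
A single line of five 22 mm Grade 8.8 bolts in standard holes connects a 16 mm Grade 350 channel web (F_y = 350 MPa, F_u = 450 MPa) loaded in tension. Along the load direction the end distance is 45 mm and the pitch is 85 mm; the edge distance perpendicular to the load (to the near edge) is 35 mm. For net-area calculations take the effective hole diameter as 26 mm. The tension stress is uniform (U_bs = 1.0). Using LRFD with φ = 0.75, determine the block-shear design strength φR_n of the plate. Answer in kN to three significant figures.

987 kN

Shear plane L_v = 45 + 4·85 = 385 mm; A_gv = 385 × 16 = 6160 mm².
A_nv = (385 − 4.5·26) × 16 = 4288 mm².
A_nt = (35 − 0.5·26) × 16 = 352 mm².
0.6 F_u A_nv = 1158 kN; 0.6 F_y A_gv = 1294 kN → shear rupture governs the shear term.
R_n = 1158 + 1.0 × 450 × 352 / 1000 = 1316 kN.
Design strength φR_n = 0.75 × 1316 = 987 kN.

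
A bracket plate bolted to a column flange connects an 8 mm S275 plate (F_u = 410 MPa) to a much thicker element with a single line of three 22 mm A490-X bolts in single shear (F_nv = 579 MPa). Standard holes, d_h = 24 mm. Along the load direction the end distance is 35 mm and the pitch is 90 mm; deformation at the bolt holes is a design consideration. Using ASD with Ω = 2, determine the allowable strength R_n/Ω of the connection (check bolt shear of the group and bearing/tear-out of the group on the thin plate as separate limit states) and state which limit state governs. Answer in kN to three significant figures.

Bolt shear: A_b = π·22²/4 = 380.1 mm²; R_n = 579 × 380.1 × 3 × 1 / 1000 = 660.3 kN → 660.3 / 2 = 330 kN.
Bearing (1.2 l_c t F_u ≤ 2.4 d t F_u): upper limit = 2.4·22·8·410 / 1000 = 173.2 kN.
  Edge l_c = 35 − 24/2 = 23 → r_n = 90.53 kN; interior l_c = 90 − 24 = 66 → r_n = 173.2 kN.
  R_n,bearing = 1·90.53 + 2·173.2 = 436.9 kN → 436.9 / 2 = 218 kN.
Bearing governs: 218 kN.

218 kN (bearing governs)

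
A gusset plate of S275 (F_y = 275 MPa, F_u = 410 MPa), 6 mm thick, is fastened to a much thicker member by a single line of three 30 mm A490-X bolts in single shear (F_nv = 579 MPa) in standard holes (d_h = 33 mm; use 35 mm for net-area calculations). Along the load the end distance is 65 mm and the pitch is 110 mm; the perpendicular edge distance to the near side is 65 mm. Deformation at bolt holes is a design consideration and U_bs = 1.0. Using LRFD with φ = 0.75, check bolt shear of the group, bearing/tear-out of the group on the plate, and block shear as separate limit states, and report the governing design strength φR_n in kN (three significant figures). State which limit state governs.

299 kN (block shear governs)

Bolt shear: A_b = π·30²/4 = 706.9 mm²; R_n = 579 × 706.9 × 3 × 1 / 1000 = 1228 kN → 0.75 × 1228 = 921 kN.
Bearing: edge l_c = 48.5, r_n = 143.2 kN; interior l_c = 77, r_n = 177.1 kN; R_n = 143.2 + 2·177.1 = 497.4 kN → 373 kN.
Block shear: A_gv = 1710, A_nv = 1185, A_nt = 285 mm²; R_n = min(0.6F_uA_nv, 0.6F_yA_gv) + U_bs·F_u·A_nt = 399 kN → 299 kN.
Block shear governs: 299 kN.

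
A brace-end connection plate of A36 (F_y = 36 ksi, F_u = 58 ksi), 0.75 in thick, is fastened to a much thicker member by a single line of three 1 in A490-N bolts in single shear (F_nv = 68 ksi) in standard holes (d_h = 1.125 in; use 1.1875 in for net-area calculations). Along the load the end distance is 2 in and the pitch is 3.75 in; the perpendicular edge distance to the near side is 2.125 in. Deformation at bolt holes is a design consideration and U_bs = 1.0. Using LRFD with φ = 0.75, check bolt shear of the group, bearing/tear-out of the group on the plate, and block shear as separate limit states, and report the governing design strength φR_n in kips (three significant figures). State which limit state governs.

120 kips (bolt shear governs)

Bolt shear: A_b = π·1²/4 = 0.7854 in²; R_n = 68 × 0.7854 × 3 × 1 = 160.2 kips → 0.75 × 160.2 = 120 kips.
Bearing: edge l_c = 1.438, r_n = 75.04 kips; interior l_c = 2.625, r_n = 104.4 kips; R_n = 75.04 + 2·104.4 = 283.8 kips → 213 kips.
Block shear: A_gv = 7.125, A_nv = 4.898, A_nt = 1.148 in²; R_n = min(0.6F_uA_nv, 0.6F_yA_gv) + U_bs·F_u·A_nt = 220.5 kips → 165 kips.
Bolt shear governs: 120 kips.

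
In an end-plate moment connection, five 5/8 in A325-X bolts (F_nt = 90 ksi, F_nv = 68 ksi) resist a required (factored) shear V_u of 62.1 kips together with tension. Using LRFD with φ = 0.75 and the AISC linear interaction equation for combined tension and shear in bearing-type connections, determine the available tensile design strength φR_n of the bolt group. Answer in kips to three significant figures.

52.4 kips

A_b = π·0.625²/4 = 0.3068 in²; f_rv = 62.1 / (5 × 0.3068) = 40.48 ksi.
F'_nt = 1.3 F_nt − (F_nt / φF_nv) f_rv = 1.3·90 − (90/(0.75·68))·40.48 = 45.56 ksi, capped at F_nt → F'_nt = 45.56 ksi.
R_n = F'_nt · A_b · n = 45.56 × 0.3068 × 5 = 69.89 kips.
Design strength φR_n = 0.75 × 69.89 = 52.4 kips.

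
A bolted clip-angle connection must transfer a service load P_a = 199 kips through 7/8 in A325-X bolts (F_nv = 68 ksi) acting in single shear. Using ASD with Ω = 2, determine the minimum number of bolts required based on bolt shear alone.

10 bolts

A_b = π·0.875²/4 = 0.6013 in².
Per-bolt allowable strength R_n/Ω = 68 × 0.6013 × 1 / 2 = 20.44 kips.
n ≥ 199 / 20.44 = 9.733 → use 10 bolts.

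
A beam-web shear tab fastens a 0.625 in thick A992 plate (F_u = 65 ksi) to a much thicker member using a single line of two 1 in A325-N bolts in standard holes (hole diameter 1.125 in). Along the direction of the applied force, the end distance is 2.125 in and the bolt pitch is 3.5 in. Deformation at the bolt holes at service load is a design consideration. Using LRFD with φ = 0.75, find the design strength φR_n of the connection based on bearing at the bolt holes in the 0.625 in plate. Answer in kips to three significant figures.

130 kips

Per bolt r_n = 1.2 l_c t F_u ≤ 2.4 d t F_u; upper limit = 2.4 × 1 × 0.625 × 65 = 97.5 kips.
Edge bolt: l_c = 2.125 − 1.125/2 = 1.562 in → 1.2 × 1.562 × 0.625 × 65 = 76.17 → r_n = 76.17 kips.
Interior bolts: l_c = 3.5 − 1.125 = 2.375 in → 1.2 × 2.375 × 0.625 × 65 = 115.8 → r_n = 97.5 kips.
R_n = 1 × 76.17 + 1 × 97.5 = 173.7 kips.
Design strength φR_n = 0.75 × 173.7 = 130 kips.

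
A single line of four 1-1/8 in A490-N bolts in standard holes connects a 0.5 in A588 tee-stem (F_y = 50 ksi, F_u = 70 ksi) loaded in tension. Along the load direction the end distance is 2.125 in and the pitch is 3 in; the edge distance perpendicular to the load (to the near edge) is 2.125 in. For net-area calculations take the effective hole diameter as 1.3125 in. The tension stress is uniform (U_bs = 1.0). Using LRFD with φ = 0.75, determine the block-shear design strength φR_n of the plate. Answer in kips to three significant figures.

Shear plane L_v = 2.125 + 3·3 = 11.12 in; A_gv = 11.12 × 0.5 = 5.562 in².
A_nv = (11.12 − 3.5·1.3125) × 0.5 = 3.266 in².
A_nt = (2.125 − 0.5·1.3125) × 0.5 = 0.7344 in².
0.6 F_u A_nv = 137.2 kips; 0.6 F_y A_gv = 166.9 kips → shear rupture governs the shear term.
R_n = 137.2 + 1.0 × 70 × 0.7344 = 188.6 kips.
Design strength φR_n = 0.75 × 188.6 = 141 kips.

141 kips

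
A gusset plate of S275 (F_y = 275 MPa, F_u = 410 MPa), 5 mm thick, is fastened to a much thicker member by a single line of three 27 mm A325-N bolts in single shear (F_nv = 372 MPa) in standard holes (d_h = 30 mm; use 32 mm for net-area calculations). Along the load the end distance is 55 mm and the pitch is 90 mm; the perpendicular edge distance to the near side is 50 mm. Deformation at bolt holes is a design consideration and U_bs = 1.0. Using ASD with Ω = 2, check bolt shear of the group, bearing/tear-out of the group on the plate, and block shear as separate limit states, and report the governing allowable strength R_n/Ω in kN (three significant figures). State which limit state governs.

Bolt shear: A_b = π·27²/4 = 572.6 mm²; R_n = 372 × 572.6 × 3 × 1 / 1000 = 639 kN → 639 / 2 = 319 kN.
Bearing: edge l_c = 40, r_n = 98.4 kN; interior l_c = 60, r_n = 132.8 kN; R_n = 98.4 + 2·132.8 = 364.1 kN → 182 kN.
Block shear: A_gv = 1175, A_nv = 775, A_nt = 170 mm²; R_n = min(0.6F_uA_nv, 0.6F_yA_gv) + U_bs·F_u·A_nt = 260.4 kN → 130 kN.
Block shear governs: 130 kN.

130 kN (block shear governs)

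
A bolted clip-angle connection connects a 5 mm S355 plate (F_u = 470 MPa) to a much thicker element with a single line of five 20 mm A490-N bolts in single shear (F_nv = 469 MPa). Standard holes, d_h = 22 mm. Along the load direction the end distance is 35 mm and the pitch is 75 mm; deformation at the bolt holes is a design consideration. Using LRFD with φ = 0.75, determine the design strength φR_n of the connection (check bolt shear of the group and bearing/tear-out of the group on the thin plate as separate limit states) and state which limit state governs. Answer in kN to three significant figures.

389 kN (bearing governs)

Bolt shear: A_b = π·20²/4 = 314.2 mm²; R_n = 469 × 314.2 × 5 × 1 / 1000 = 736.7 kN → 0.75 × 736.7 = 553 kN.
Bearing (1.2 l_c t F_u ≤ 2.4 d t F_u): upper limit = 2.4·20·5·470 / 1000 = 112.8 kN.
  Edge l_c = 35 − 22/2 = 24 → r_n = 67.68 kN; interior l_c = 75 − 22 = 53 → r_n = 112.8 kN.
  R_n,bearing = 1·67.68 + 4·112.8 = 518.9 kN → 0.75 × 518.9 = 389 kN.
Bearing governs: 389 kN.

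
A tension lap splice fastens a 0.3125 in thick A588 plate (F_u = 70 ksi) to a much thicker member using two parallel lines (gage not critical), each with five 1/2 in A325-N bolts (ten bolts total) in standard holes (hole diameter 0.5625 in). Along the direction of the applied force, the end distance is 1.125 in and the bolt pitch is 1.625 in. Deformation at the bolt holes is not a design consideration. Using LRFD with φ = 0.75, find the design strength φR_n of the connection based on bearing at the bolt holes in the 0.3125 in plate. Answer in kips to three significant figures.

Per bolt r_n = 1.5 l_c t F_u ≤ 3.0 d t F_u; upper limit = 3.0 × 0.5 × 0.3125 × 70 = 32.81 kips.
Edge bolt: l_c = 1.125 − 0.5625/2 = 0.8438 in → 1.5 × 0.8438 × 0.3125 × 70 = 27.69 → r_n = 27.69 kips.
Interior bolts: l_c = 1.625 − 0.5625 = 1.062 in → 1.5 × 1.062 × 0.3125 × 70 = 34.86 → r_n = 32.81 kips.
R_n = 2 × 27.69 + 8 × 32.81 = 317.9 kips.
Design strength φR_n = 0.75 × 317.9 = 238 kips.

238 kips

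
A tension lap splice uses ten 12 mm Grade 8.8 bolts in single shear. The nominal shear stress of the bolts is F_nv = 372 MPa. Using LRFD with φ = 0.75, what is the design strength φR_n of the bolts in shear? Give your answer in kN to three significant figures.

316 kN

A_b = π × 12² / 4 = 113.1 mm².
R_n = F_nv · A_b · n · n_s = 372 × 113.1 × 10 × 1 / 1000 = 420.7 kN.
Design strength φR_n = 0.75 × 420.7 = 316 kN.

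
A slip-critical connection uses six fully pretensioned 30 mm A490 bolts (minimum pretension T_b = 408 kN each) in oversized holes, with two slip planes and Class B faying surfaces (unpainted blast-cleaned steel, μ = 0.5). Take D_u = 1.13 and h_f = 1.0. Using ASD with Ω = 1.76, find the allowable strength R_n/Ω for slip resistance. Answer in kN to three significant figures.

1570 kN

R_n = μ · D_u · h_f · T_b · n_s · n_b = 0.5 × 1.13 × 1.0 × 408 × 2 × 6 = 2766 kN.
Allowable strength R_n/Ω = 2766 / 1.76 = 1570 kN.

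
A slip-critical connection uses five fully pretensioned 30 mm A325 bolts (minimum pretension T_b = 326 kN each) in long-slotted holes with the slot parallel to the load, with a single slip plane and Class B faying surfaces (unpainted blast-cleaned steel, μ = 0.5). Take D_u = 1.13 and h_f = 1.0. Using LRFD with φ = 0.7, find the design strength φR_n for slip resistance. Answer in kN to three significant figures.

645 kN

R_n = μ · D_u · h_f · T_b · n_s · n_b = 0.5 × 1.13 × 1.0 × 326 × 1 × 5 = 920.9 kN.
Design strength φR_n = 0.7 × 920.9 = 645 kN.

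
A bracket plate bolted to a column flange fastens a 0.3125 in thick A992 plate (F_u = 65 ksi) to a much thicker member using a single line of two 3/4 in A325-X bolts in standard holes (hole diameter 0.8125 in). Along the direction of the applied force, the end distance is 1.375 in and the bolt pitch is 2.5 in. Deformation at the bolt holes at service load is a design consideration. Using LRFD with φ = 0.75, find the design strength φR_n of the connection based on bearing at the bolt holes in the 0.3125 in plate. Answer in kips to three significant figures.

Per bolt r_n = 1.2 l_c t F_u ≤ 2.4 d t F_u; upper limit = 2.4 × 0.75 × 0.3125 × 65 = 36.56 kips.
Edge bolt: l_c = 1.375 − 0.8125/2 = 0.9688 in → 1.2 × 0.9688 × 0.3125 × 65 = 23.61 → r_n = 23.61 kips.
Interior bolts: l_c = 2.5 − 0.8125 = 1.688 in → 1.2 × 1.688 × 0.3125 × 65 = 41.13 → r_n = 36.56 kips.
R_n = 1 × 23.61 + 1 × 36.56 = 60.18 kips.
Design strength φR_n = 0.75 × 60.18 = 45.1 kips.

45.1 kips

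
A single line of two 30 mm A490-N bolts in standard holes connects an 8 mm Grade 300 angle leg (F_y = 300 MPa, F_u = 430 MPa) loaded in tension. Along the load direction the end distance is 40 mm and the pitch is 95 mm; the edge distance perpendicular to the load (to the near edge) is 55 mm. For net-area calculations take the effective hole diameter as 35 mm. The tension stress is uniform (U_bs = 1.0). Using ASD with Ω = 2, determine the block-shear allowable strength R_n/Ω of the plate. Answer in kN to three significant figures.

150 kN

Shear plane L_v = 40 + 1·95 = 135 mm; A_gv = 135 × 8 = 1080 mm².
A_nv = (135 − 1.5·35) × 8 = 660 mm².
A_nt = (55 − 0.5·35) × 8 = 300 mm².
0.6 F_u A_nv = 170.3 kN; 0.6 F_y A_gv = 194.4 kN → shear rupture governs the shear term.
R_n = 170.3 + 1.0 × 430 × 300 / 1000 = 299.3 kN.
Allowable strength R_n/Ω = 299.3 / 2 = 150 kN.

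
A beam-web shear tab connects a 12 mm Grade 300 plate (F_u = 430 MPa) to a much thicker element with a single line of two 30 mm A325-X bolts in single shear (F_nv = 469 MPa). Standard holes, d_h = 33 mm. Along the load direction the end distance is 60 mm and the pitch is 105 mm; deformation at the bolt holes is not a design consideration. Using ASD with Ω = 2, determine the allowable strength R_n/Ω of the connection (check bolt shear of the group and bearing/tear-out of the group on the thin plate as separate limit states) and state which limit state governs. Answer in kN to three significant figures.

332 kN (bolt shear governs)

Bolt shear: A_b = π·30²/4 = 706.9 mm²; R_n = 469 × 706.9 × 2 × 1 / 1000 = 663 kN → 663 / 2 = 332 kN.
Bearing (1.5 l_c t F_u ≤ 3.0 d t F_u): upper limit = 3.0·30·12·430 / 1000 = 464.4 kN.
  Edge l_c = 60 − 33/2 = 43.5 → r_n = 336.7 kN; interior l_c = 105 − 33 = 72 → r_n = 464.4 kN.
  R_n,bearing = 1·336.7 + 1·464.4 = 801.1 kN → 801.1 / 2 = 401 kN.
Bolt shear governs: 332 kN.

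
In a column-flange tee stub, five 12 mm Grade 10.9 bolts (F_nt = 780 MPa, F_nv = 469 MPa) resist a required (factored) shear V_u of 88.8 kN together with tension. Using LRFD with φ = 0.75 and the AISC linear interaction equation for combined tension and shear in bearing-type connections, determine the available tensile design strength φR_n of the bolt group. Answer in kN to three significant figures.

A_b = π·12²/4 = 113.1 mm²; f_rv = 88.8 × 1000 / (5 × 113.1) = 157 MPa.
F'_nt = 1.3 F_nt − (F_nt / φF_nv) f_rv = 1.3·780 − (780/(0.75·469))·157 = 665.8 MPa, capped at F_nt → F'_nt = 665.8 MPa.
R_n = F'_nt · A_b · n = 665.8 × 113.1 × 5 / 1000 = 376.5 kN.
Design strength φR_n = 0.75 × 376.5 = 282 kN.

282 kN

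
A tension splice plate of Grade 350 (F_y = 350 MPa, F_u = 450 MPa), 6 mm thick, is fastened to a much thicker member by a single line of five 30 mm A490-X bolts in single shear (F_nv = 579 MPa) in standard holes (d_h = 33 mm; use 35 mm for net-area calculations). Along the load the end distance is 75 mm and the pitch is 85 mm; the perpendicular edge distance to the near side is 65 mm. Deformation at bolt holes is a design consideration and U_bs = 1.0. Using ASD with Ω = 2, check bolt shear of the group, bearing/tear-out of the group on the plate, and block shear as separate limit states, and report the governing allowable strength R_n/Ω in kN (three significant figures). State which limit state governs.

Bolt shear: A_b = π·30²/4 = 706.9 mm²; R_n = 579 × 706.9 × 5 × 1 / 1000 = 2046 kN → 2046 / 2 = 1020 kN.
Bearing: edge l_c = 58.5, r_n = 189.5 kN; interior l_c = 52, r_n = 168.5 kN; R_n = 189.5 + 4·168.5 = 863.5 kN → 432 kN.
Block shear: A_gv = 2490, A_nv = 1545, A_nt = 285 mm²; R_n = min(0.6F_uA_nv, 0.6F_yA_gv) + U_bs·F_u·A_nt = 545.4 kN → 273 kN.
Block shear governs: 273 kN.

273 kN (block shear governs)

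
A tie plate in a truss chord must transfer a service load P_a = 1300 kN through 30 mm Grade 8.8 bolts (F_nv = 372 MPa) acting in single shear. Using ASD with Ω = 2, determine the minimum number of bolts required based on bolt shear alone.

A_b = π·30²/4 = 706.9 mm².
Per-bolt allowable strength R_n/Ω = 372 × 706.9 × 1 / 1000 / 2 = 131.5 kN.
n ≥ 1300 / 131.5 = 9.888 → use 10 bolts.

10 bolts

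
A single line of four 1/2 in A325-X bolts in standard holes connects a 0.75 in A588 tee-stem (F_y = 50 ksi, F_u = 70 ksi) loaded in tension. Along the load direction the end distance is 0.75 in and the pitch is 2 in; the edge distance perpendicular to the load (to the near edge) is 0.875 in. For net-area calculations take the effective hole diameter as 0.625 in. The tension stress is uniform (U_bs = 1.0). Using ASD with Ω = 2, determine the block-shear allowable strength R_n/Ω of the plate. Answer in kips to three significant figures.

86.6 kips

Shear plane L_v = 0.75 + 3·2 = 6.75 in; A_gv = 6.75 × 0.75 = 5.062 in².
A_nv = (6.75 − 3.5·0.625) × 0.75 = 3.422 in².
A_nt = (0.875 − 0.5·0.625) × 0.75 = 0.4219 in².
0.6 F_u A_nv = 143.7 kips; 0.6 F_y A_gv = 151.9 kips → shear rupture governs the shear term.
R_n = 143.7 + 1.0 × 70 × 0.4219 = 173.2 kips.
Allowable strength R_n/Ω = 173.2 / 2 = 86.6 kips.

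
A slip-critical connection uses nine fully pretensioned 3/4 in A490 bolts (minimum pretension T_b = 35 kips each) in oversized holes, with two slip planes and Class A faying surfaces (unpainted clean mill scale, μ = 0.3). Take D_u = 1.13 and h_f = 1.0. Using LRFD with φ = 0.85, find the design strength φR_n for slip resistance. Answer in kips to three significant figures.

R_n = μ · D_u · h_f · T_b · n_s · n_b = 0.3 × 1.13 × 1.0 × 35 × 2 × 9 = 213.6 kips.
Design strength φR_n = 0.85 × 213.6 = 182 kips.

182 kips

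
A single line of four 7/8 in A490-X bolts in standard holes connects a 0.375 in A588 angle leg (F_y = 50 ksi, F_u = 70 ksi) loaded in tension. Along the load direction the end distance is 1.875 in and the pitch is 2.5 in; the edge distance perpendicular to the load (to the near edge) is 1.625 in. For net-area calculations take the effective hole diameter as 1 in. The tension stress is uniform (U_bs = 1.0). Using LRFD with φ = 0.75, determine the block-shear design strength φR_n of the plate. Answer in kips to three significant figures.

Shear plane L_v = 1.875 + 3·2.5 = 9.375 in; A_gv = 9.375 × 0.375 = 3.516 in².
A_nv = (9.375 − 3.5·1) × 0.375 = 2.203 in².
A_nt = (1.625 − 0.5·1) × 0.375 = 0.4219 in².
0.6 F_u A_nv = 92.53 kips; 0.6 F_y A_gv = 105.5 kips → shear rupture governs the shear term.
R_n = 92.53 + 1.0 × 70 × 0.4219 = 122.1 kips.
Design strength φR_n = 0.75 × 122.1 = 91.5 kips.

91.5 kips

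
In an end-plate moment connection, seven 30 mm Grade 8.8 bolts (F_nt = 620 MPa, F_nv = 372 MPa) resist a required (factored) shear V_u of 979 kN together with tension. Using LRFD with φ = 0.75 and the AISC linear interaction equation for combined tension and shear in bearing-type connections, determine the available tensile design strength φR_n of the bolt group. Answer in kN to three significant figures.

1360 kN

A_b = π·30²/4 = 706.9 mm²; f_rv = 979 × 1000 / (7 × 706.9) = 197.9 MPa.
F'_nt = 1.3 F_nt − (F_nt / φF_nv) f_rv = 1.3·620 − (620/(0.75·372))·197.9 = 366.3 MPa, capped at F_nt → F'_nt = 366.3 MPa.
R_n = F'_nt · A_b · n = 366.3 × 706.9 × 7 / 1000 = 1813 kN.
Design strength φR_n = 0.75 × 1813 = 1360 kN.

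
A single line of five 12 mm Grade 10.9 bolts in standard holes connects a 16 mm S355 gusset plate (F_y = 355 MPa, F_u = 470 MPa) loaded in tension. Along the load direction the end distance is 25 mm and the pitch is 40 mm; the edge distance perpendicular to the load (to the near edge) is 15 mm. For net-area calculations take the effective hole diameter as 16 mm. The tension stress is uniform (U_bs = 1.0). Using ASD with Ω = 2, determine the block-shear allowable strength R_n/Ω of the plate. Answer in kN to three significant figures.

281 kN

Shear plane L_v = 25 + 4·40 = 185 mm; A_gv = 185 × 16 = 2960 mm².
A_nv = (185 − 4.5·16) × 16 = 1808 mm².
A_nt = (15 − 0.5·16) × 16 = 112 mm².
0.6 F_u A_nv = 509.9 kN; 0.6 F_y A_gv = 630.5 kN → shear rupture governs the shear term.
R_n = 509.9 + 1.0 × 470 × 112 / 1000 = 562.5 kN.
Allowable strength R_n/Ω = 562.5 / 2 = 281 kN.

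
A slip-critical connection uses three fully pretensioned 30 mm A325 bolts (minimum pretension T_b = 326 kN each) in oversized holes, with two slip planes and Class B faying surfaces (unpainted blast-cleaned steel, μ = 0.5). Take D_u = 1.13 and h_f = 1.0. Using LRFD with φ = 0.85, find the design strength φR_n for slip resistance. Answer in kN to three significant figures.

939 kN

R_n = μ · D_u · h_f · T_b · n_s · n_b = 0.5 × 1.13 × 1.0 × 326 × 2 × 3 = 1105 kN.
Design strength φR_n = 0.85 × 1105 = 939 kN.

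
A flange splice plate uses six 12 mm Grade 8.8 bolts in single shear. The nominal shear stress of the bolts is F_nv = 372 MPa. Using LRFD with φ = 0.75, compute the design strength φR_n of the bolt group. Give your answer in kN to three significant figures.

A_b = π × 12² / 4 = 113.1 mm².
R_n = F_nv · A_b · n · n_s = 372 × 113.1 × 6 × 1 / 1000 = 252.4 kN.
Design strength φR_n = 0.75 × 252.4 = 189 kN.

189 kN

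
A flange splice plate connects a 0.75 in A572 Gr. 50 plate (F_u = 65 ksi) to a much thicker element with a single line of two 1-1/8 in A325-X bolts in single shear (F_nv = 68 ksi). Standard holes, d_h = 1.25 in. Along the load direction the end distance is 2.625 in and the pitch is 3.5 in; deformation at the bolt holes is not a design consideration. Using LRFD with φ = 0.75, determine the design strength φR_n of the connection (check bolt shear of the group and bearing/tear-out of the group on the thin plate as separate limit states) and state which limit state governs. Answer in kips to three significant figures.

Bolt shear: A_b = π·1.125²/4 = 0.994 in²; R_n = 68 × 0.994 × 2 × 1 = 135.2 kips → 0.75 × 135.2 = 101 kips.
Bearing (1.5 l_c t F_u ≤ 3.0 d t F_u): upper limit = 3.0·1.125·0.75·65 = 164.5 kips.
  Edge l_c = 2.625 − 1.25/2 = 2 → r_n = 146.2 kips; interior l_c = 3.5 − 1.25 = 2.25 → r_n = 164.5 kips.
  R_n,bearing = 1·146.2 + 1·164.5 = 310.8 kips → 0.75 × 310.8 = 233 kips.
Bolt shear governs: 101 kips.

101 kips (bolt shear governs)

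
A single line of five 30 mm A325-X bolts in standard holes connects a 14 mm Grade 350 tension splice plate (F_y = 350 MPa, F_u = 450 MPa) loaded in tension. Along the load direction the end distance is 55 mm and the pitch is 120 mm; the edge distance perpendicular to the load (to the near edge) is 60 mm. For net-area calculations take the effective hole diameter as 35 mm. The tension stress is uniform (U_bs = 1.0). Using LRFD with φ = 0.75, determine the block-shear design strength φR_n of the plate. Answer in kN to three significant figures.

1270 kN

Shear plane L_v = 55 + 4·120 = 535 mm; A_gv = 535 × 14 = 7490 mm².
A_nv = (535 − 4.5·35) × 14 = 5285 mm².
A_nt = (60 − 0.5·35) × 14 = 595 mm².
0.6 F_u A_nv = 1427 kN; 0.6 F_y A_gv = 1573 kN → shear rupture governs the shear term.
R_n = 1427 + 1.0 × 450 × 595 / 1000 = 1695 kN.
Design strength φR_n = 0.75 × 1695 = 1270 kN.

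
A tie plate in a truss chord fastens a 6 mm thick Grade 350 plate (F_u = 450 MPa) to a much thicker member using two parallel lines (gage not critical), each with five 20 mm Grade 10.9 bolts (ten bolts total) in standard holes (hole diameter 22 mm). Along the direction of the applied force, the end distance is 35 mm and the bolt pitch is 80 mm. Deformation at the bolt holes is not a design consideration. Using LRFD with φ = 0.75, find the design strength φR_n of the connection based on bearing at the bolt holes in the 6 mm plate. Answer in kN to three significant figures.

1120 kN

Per bolt r_n = 1.5 l_c t F_u ≤ 3.0 d t F_u; upper limit = 3.0 × 20 × 6 × 450 / 1000 = 162 kN.
Edge bolt: l_c = 35 − 22/2 = 24 mm → 1.5 × 24 × 6 × 450 / 1000 = 97.2 → r_n = 97.2 kN.
Interior bolts: l_c = 80 − 22 = 58 mm → 1.5 × 58 × 6 × 450 / 1000 = 234.9 → r_n = 162 kN.
R_n = 2 × 97.2 + 8 × 162 = 1490 kN.
Design strength φR_n = 0.75 × 1490 = 1120 kN.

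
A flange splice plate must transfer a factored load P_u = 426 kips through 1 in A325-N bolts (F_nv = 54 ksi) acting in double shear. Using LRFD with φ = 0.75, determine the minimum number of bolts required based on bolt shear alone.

7 bolts

A_b = π·1²/4 = 0.7854 in².
Per-bolt design strength φR_n = 0.75 × 54 × 0.7854 × 2 = 63.62 kips.
n ≥ 426 / 63.62 = 6.696 → use 7 bolts.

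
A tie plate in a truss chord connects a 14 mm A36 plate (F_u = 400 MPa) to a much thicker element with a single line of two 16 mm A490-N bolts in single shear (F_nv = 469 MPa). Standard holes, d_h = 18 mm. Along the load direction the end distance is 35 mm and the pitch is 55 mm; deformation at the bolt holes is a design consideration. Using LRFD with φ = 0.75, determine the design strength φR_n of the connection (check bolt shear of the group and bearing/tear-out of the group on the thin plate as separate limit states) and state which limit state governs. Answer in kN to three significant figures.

141 kN (bolt shear governs)

Bolt shear: A_b = π·16²/4 = 201.1 mm²; R_n = 469 × 201.1 × 2 × 1 / 1000 = 188.6 kN → 0.75 × 188.6 = 141 kN.
Bearing (1.2 l_c t F_u ≤ 2.4 d t F_u): upper limit = 2.4·16·14·400 / 1000 = 215 kN.
  Edge l_c = 35 − 18/2 = 26 → r_n = 174.7 kN; interior l_c = 55 − 18 = 37 → r_n = 215 kN.
  R_n,bearing = 1·174.7 + 1·215 = 389.8 kN → 0.75 × 389.8 = 292 kN.
Bolt shear governs: 141 kN.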